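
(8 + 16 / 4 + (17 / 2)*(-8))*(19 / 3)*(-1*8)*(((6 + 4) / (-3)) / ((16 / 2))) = -1182.22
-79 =-79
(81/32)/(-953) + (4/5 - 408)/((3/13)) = -807169343/457440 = -1764.54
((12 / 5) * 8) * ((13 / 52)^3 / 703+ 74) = 9988227 / 7030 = 1420.80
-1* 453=-453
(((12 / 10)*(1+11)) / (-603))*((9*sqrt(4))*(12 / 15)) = -576 / 1675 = -0.34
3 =3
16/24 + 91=275/3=91.67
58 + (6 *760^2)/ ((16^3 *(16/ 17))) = 956.97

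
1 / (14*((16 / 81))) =81 / 224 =0.36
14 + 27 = 41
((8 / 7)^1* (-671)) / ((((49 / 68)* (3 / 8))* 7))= -405.41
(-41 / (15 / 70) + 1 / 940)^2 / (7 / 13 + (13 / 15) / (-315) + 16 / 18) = 79476239455977 / 3092812064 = 25697.08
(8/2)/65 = 4/65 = 0.06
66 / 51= 22 / 17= 1.29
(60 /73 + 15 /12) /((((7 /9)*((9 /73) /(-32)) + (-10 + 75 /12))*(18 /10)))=-2200 /7173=-0.31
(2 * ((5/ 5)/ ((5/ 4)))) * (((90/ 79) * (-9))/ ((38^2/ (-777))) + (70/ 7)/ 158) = 254636/ 28519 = 8.93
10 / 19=0.53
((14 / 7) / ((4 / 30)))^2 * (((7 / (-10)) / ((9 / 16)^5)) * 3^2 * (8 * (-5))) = 734003200 / 729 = 1006863.10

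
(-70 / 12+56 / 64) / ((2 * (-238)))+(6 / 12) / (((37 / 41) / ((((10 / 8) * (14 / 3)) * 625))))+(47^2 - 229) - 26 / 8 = 4732151 / 1184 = 3996.75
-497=-497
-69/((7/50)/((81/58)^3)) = -1342.43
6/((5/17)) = 102/5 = 20.40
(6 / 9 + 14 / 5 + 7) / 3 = 157 / 45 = 3.49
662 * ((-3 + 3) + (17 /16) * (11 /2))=61897 /16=3868.56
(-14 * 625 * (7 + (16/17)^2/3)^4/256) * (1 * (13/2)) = -91025595549560546875/144649306296576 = -629284.70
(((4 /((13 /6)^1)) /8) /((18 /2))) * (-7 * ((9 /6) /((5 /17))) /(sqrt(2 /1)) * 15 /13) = -357 * sqrt(2) /676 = -0.75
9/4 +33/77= 75/28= 2.68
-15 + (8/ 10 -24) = -191/ 5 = -38.20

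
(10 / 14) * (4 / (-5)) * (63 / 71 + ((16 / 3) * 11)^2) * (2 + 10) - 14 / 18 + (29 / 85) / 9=-8975722342 / 380205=-23607.59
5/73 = 0.07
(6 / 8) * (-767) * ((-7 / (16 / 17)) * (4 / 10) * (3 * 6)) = 2464371 / 80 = 30804.64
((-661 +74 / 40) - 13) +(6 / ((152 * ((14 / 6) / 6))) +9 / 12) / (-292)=-522074613 / 776720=-672.15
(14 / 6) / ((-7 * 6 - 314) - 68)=-7 / 1272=-0.01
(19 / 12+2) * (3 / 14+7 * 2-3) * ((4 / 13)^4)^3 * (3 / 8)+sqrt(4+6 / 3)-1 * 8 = -1304690997124792 / 163086595857367+sqrt(6) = -5.55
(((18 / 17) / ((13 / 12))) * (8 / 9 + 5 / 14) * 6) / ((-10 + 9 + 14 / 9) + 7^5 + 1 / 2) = 203472 / 468037115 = 0.00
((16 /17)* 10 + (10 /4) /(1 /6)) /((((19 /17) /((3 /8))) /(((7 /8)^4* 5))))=14946225 /622592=24.01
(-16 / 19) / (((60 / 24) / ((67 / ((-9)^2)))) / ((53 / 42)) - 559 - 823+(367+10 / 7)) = 198856 / 238780695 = 0.00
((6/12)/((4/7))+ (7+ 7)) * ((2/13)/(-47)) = -119/2444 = -0.05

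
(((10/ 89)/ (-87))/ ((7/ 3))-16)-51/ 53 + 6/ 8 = -62098399/ 3830204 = -16.21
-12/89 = -0.13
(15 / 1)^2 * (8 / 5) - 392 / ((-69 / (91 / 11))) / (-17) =4609408 / 12903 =357.24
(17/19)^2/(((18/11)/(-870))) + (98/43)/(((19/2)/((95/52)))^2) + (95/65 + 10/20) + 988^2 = 7679076780160/7870161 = 975720.42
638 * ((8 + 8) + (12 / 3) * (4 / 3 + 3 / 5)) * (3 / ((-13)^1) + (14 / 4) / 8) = 3130.29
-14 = -14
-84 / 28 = -3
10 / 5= 2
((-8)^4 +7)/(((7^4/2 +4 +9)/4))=32824/2427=13.52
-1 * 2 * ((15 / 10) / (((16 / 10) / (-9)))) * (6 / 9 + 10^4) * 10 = 3375225 / 2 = 1687612.50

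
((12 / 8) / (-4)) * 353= -1059 / 8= -132.38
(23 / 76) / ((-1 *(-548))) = 23 / 41648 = 0.00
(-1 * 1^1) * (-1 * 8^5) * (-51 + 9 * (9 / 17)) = -25755648 / 17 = -1515038.12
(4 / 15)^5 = 1024 / 759375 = 0.00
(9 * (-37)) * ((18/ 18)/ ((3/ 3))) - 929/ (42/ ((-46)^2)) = -989875/ 21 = -47136.90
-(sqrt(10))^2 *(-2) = 20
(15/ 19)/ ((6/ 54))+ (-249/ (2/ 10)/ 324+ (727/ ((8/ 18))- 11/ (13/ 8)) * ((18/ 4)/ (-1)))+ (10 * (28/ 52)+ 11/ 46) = -8984216551/ 1227096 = -7321.53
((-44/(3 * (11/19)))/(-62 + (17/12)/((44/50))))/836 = 8/15943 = 0.00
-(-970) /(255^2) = 194 /13005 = 0.01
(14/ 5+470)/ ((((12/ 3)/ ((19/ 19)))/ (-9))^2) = 47871/ 20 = 2393.55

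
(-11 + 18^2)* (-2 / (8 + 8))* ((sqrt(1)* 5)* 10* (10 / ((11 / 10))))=-17784.09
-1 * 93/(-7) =93/7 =13.29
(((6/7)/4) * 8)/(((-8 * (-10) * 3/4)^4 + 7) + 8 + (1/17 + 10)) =0.00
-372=-372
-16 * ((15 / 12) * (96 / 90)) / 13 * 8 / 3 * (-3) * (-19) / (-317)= 9728 / 12363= 0.79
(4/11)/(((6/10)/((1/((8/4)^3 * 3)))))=5/198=0.03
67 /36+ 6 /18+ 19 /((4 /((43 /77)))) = 3359 /693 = 4.85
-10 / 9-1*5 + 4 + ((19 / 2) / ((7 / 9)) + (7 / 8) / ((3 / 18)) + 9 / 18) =3995 / 252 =15.85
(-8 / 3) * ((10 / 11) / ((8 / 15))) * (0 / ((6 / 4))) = 0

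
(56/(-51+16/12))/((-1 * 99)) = 56/4917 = 0.01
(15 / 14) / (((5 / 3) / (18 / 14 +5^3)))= 3978 / 49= 81.18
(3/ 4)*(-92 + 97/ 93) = -8459/ 124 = -68.22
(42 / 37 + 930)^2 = 867012.64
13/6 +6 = 8.17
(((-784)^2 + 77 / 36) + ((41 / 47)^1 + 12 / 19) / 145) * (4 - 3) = 2865204376453 / 4661460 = 614658.15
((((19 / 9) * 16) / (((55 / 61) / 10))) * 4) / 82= 18.27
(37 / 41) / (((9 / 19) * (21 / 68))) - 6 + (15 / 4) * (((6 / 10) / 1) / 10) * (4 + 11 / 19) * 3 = 19198001 / 5889240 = 3.26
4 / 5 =0.80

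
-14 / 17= -0.82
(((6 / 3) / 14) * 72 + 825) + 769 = 11230 / 7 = 1604.29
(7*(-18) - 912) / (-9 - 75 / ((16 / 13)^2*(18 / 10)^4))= 75.68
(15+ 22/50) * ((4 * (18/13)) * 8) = 222336/325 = 684.11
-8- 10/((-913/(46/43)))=-313612/39259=-7.99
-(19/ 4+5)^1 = -39/ 4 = -9.75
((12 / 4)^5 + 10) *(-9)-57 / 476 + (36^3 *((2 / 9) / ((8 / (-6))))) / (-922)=-497831361 / 219436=-2268.69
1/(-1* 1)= -1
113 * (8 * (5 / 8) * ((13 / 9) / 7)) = 7345 / 63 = 116.59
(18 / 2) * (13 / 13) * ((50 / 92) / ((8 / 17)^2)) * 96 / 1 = 195075 / 92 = 2120.38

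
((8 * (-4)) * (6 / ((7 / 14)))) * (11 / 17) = -4224 / 17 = -248.47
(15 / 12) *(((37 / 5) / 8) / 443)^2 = 1369 / 251198720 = 0.00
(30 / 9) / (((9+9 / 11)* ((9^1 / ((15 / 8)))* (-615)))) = -55 / 478224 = -0.00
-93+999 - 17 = 889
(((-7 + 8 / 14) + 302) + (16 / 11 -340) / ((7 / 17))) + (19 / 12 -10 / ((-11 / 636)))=53.15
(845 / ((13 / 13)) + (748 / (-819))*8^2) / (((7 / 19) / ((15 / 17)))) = 61197385 / 32487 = 1883.75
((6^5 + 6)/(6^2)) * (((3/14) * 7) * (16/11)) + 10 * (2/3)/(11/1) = 15584/33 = 472.24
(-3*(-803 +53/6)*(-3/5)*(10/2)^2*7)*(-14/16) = 3502275/16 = 218892.19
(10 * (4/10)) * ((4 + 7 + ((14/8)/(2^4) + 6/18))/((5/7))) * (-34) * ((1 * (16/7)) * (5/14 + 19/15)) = -12736009/1575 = -8086.35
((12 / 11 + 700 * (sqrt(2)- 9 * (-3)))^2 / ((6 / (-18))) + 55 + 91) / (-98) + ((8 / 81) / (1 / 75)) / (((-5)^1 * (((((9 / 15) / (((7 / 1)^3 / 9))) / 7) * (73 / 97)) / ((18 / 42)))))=62373600 * sqrt(2) / 77 + 23537385562813 / 2146419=12111464.87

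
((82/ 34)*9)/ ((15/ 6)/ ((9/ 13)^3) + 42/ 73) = 39274146/ 14673397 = 2.68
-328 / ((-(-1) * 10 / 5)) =-164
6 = 6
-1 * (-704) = 704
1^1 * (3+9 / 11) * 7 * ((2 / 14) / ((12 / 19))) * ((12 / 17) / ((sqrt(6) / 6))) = 798 * sqrt(6) / 187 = 10.45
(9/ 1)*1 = 9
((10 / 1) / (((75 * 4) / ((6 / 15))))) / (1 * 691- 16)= 1 / 50625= 0.00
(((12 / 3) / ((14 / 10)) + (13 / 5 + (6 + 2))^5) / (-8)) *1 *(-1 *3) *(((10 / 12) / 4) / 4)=2927430951 / 1120000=2613.78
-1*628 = -628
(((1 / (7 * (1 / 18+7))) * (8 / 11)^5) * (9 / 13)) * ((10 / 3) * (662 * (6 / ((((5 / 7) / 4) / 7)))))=393587195904 / 265895201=1480.23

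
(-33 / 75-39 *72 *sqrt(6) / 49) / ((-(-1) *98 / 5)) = -7020 *sqrt(6) / 2401-11 / 490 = -7.18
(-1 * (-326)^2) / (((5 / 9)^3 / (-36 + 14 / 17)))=46330171992 / 2125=21802433.88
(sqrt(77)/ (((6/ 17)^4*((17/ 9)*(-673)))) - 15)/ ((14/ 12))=-90/ 7 - 4913*sqrt(77)/ 113064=-13.24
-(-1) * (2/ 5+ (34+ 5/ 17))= 2949/ 85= 34.69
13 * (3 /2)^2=117 /4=29.25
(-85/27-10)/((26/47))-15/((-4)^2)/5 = -134533/5616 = -23.96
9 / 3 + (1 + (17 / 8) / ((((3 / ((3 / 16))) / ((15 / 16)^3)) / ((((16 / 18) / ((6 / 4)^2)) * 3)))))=67661 / 16384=4.13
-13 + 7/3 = -32/3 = -10.67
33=33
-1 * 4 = -4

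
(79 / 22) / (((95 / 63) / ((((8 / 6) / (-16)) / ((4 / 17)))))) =-28203 / 33440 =-0.84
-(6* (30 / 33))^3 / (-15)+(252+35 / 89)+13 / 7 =219798938 / 829213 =265.07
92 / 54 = 46 / 27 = 1.70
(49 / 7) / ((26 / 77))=539 / 26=20.73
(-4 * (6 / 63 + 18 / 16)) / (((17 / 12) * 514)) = -205 / 30583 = -0.01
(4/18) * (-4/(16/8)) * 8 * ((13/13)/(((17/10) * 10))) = -32/153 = -0.21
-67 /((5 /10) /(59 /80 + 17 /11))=-134603 /440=-305.92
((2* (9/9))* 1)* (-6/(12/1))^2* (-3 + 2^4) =13/2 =6.50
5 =5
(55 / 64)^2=0.74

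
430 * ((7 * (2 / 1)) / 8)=1505 / 2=752.50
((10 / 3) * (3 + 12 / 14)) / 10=9 / 7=1.29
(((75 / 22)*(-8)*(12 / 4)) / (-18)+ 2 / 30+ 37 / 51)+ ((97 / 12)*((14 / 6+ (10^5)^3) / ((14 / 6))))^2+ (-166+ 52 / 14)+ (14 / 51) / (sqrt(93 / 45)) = 12001275510204137638605440000000.00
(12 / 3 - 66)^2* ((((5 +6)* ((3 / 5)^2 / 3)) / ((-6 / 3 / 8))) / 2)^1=-253704 / 25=-10148.16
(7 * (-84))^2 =345744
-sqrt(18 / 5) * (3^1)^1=-9 * sqrt(10) / 5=-5.69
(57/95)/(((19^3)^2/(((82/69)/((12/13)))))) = 533/32461657890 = 0.00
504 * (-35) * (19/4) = -83790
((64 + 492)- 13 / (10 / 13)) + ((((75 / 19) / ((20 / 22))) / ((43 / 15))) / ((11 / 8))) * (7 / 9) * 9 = 4467447 / 8170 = 546.81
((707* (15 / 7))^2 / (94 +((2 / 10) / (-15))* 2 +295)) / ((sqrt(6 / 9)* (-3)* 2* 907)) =-57380625* sqrt(6) / 105839644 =-1.33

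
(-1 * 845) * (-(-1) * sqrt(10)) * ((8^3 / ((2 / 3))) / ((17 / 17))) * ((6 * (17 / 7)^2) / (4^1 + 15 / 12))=-1500395520 * sqrt(10) / 343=-13832849.08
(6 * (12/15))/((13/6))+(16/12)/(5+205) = 9098/4095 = 2.22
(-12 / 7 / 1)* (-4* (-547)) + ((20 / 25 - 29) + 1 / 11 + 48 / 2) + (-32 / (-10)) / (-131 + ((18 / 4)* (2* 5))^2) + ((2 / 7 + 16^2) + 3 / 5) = -1275382051 / 364595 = -3498.08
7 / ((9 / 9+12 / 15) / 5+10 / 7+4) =1225 / 1013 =1.21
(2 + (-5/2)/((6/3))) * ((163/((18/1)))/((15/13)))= 2119/360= 5.89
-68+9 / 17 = -1147 / 17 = -67.47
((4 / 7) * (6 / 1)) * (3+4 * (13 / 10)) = 984 / 35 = 28.11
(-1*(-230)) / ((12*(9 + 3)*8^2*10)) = 23 / 9216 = 0.00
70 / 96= 35 / 48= 0.73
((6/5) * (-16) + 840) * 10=8208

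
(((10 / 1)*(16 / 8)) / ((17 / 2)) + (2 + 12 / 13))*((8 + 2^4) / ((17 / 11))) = 307824 / 3757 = 81.93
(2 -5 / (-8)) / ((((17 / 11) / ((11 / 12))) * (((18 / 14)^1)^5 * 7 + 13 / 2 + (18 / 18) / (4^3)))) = 4067294 / 81266001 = 0.05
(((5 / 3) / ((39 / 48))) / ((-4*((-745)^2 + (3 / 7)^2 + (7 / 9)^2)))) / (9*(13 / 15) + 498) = -2940 / 1609436807563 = -0.00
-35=-35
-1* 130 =-130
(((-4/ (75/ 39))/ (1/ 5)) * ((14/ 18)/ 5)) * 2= -728/ 225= -3.24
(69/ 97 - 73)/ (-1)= 7012/ 97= 72.29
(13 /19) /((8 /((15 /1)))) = 195 /152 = 1.28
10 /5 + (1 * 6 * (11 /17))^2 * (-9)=-133.65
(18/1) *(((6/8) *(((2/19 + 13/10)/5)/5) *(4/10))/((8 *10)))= 0.00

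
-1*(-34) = 34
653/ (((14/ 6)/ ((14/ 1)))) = 3918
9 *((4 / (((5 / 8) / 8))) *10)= 4608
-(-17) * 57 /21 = 323 /7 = 46.14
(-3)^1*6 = -18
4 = 4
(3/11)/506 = 3/5566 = 0.00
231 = 231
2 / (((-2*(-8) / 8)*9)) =0.11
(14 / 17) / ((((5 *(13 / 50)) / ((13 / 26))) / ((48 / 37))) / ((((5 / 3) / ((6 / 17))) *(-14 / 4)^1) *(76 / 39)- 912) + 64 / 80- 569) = -53026720 / 36586300899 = -0.00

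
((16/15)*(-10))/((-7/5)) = 160/21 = 7.62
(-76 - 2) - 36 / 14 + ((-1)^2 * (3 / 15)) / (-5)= -14107 / 175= -80.61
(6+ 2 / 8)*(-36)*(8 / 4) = -450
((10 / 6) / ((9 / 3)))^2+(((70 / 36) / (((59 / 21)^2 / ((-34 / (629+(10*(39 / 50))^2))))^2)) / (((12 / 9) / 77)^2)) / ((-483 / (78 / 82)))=678617877271067087975 / 2202274796924970461664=0.31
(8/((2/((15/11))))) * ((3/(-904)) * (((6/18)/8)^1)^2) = -5/159104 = -0.00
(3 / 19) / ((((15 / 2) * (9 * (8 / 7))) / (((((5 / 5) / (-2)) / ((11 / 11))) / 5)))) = -7 / 34200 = -0.00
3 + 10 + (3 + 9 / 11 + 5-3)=207 / 11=18.82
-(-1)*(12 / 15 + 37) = 189 / 5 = 37.80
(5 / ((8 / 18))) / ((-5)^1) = -9 / 4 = -2.25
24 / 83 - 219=-18153 / 83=-218.71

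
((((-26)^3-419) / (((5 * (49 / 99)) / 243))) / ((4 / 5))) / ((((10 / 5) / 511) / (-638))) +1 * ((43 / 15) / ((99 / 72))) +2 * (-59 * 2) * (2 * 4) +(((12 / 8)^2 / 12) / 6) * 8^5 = 1663377434576777 / 4620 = 360038405752.55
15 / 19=0.79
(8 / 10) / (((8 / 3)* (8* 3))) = 1 / 80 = 0.01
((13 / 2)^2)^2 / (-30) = -28561 / 480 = -59.50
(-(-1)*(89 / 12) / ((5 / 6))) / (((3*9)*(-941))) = -89 / 254070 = -0.00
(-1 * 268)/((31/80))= -691.61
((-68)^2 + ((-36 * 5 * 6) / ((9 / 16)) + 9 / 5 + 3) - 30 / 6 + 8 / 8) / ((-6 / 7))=-15778 / 5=-3155.60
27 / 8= 3.38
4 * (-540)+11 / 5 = -10789 / 5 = -2157.80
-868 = -868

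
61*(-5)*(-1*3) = 915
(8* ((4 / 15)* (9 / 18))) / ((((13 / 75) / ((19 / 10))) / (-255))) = -38760 / 13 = -2981.54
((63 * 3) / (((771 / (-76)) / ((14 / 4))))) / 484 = -8379 / 62194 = -0.13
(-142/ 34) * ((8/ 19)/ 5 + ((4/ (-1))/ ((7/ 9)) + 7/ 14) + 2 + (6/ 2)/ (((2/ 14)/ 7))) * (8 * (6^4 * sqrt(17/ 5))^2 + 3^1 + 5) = -1557831676915076/ 56525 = -27560047358.07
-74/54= -1.37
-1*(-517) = 517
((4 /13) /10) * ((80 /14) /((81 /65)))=80 /567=0.14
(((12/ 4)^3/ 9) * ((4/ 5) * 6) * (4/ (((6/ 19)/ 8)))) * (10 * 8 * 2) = 233472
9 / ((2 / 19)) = 171 / 2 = 85.50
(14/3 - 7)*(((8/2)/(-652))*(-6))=-0.09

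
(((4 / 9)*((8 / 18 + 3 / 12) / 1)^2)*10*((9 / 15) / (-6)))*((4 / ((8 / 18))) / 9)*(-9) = 625 / 324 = 1.93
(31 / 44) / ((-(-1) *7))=31 / 308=0.10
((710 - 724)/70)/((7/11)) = -11/35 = -0.31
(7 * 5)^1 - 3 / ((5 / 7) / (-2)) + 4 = 237 / 5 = 47.40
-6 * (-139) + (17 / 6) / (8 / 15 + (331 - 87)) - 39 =795.01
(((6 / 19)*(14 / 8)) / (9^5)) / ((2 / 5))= 35 / 1495908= 0.00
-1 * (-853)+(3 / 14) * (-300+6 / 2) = 11051 / 14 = 789.36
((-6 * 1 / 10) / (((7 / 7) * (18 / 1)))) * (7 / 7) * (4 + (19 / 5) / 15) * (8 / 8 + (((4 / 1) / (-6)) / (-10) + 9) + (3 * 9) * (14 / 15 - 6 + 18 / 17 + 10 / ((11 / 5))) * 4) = -5541929 / 573750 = -9.66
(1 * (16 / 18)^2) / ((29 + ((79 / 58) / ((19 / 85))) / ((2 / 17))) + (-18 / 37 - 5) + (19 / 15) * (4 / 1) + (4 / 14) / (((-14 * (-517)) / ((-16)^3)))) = 661073754880 / 67111893942903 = 0.01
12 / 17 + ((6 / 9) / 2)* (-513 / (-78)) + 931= 412783 / 442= 933.90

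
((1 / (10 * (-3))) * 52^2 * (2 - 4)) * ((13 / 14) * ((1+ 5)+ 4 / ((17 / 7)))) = 1280.04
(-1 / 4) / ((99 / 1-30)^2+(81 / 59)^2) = -0.00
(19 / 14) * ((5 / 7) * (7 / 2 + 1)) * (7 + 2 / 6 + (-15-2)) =-8265 / 196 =-42.17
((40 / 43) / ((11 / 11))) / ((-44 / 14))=-140 / 473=-0.30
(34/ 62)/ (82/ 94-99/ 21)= -0.14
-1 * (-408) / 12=34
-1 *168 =-168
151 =151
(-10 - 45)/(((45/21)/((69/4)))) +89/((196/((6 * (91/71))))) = -873245/1988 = -439.26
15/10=3/2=1.50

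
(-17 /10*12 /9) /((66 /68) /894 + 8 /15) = -344488 /81221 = -4.24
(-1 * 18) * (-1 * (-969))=-17442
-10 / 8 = -5 / 4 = -1.25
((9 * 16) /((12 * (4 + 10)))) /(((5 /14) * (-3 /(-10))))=8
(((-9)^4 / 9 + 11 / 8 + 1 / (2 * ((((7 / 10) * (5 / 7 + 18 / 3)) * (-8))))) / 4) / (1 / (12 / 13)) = 102981 / 611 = 168.55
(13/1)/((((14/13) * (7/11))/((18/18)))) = 18.97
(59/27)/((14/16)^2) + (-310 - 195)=-664339/1323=-502.15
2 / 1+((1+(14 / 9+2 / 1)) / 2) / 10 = 401 / 180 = 2.23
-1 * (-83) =83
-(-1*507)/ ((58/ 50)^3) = 7921875/ 24389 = 324.81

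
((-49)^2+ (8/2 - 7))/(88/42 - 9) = -50358/145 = -347.30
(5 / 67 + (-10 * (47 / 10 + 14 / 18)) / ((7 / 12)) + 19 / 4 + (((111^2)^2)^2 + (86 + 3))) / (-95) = -129699385679704732217 / 534660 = -242582923128165.06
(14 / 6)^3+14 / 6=406 / 27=15.04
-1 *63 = -63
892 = 892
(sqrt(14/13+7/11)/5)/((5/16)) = 112 * sqrt(715)/3575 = 0.84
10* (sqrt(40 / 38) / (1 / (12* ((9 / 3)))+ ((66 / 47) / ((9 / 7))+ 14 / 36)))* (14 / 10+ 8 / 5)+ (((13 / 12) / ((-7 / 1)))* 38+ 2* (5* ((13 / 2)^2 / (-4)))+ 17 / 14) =-2647 / 24+ 33840* sqrt(95) / 16169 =-89.89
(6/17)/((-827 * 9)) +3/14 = 0.21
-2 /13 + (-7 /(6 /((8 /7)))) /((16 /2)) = -25 /78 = -0.32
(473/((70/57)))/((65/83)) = 2237763/4550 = 491.82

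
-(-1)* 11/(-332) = -11/332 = -0.03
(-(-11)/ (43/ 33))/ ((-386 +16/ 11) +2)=-3993/ 180944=-0.02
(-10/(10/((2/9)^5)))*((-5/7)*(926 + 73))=5920/15309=0.39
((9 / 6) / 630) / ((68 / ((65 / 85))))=13 / 485520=0.00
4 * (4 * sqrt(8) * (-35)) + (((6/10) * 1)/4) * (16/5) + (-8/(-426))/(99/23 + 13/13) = 157066/324825 - 1120 * sqrt(2) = -1583.44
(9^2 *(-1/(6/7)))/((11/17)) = -146.05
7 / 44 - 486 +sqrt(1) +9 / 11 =-21297 / 44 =-484.02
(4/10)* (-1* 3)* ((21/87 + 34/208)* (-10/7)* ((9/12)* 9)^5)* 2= 52560046341/2702336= 19449.86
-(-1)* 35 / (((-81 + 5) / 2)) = -35 / 38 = -0.92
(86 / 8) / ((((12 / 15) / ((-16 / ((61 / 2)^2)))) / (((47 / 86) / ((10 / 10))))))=-470 / 3721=-0.13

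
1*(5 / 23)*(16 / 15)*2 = 32 / 69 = 0.46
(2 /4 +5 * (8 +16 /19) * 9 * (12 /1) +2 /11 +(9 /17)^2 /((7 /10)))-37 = 4007211737 /845614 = 4738.82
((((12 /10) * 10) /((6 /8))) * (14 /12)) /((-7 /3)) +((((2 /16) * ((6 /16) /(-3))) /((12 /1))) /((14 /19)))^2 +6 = -231210647 /115605504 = -2.00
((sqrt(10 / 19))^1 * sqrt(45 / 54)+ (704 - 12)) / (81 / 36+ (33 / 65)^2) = 84500 * sqrt(57) / 2415717+ 11694800 / 42381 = 276.21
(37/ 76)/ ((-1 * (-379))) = 37/ 28804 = 0.00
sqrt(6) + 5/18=2.73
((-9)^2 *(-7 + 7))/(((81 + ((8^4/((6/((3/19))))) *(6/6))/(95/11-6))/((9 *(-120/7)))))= 0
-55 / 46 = -1.20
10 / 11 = 0.91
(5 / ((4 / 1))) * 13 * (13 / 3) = 845 / 12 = 70.42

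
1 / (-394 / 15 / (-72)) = 540 / 197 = 2.74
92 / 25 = 3.68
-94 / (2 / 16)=-752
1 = 1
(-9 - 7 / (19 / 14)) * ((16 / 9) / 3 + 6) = -47882 / 513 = -93.34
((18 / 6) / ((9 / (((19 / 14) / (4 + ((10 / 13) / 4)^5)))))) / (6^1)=56436536 / 2994303627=0.02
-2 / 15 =-0.13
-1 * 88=-88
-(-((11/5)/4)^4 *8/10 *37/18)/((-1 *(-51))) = 541717/183600000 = 0.00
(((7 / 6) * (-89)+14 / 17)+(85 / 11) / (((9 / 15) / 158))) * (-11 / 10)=-2125.02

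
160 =160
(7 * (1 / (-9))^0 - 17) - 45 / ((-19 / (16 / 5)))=-2.42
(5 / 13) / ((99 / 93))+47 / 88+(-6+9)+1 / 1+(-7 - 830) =-2855783 / 3432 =-832.10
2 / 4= 1 / 2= 0.50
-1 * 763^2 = -582169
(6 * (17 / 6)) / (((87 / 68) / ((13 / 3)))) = 15028 / 261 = 57.58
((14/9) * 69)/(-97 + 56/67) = -21574/19329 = -1.12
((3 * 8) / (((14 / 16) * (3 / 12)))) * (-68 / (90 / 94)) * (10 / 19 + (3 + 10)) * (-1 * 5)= 210271232 / 399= 526995.57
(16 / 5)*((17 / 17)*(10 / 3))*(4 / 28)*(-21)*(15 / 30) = -16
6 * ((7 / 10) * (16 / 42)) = 8 / 5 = 1.60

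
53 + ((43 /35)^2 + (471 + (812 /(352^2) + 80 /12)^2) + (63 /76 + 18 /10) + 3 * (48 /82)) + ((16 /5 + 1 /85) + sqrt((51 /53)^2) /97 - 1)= 576.65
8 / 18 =4 / 9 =0.44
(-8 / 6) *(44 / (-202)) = 88 / 303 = 0.29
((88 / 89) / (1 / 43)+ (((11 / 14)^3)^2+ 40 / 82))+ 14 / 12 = 3660251469083 / 82425830592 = 44.41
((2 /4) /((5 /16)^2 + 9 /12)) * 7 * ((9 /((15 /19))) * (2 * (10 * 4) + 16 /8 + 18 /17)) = 10301952 /2635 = 3909.66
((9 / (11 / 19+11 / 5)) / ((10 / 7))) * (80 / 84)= 95 / 44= 2.16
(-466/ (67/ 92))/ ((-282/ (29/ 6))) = 310822/ 28341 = 10.97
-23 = -23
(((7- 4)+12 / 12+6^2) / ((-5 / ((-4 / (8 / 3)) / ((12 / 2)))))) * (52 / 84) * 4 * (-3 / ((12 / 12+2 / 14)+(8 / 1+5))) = -104 / 99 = -1.05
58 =58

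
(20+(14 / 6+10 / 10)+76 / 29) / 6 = 1129 / 261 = 4.33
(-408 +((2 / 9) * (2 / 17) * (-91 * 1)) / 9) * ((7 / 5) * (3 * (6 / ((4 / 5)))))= -1967630 / 153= -12860.33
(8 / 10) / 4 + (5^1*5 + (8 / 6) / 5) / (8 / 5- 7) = -1814 / 405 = -4.48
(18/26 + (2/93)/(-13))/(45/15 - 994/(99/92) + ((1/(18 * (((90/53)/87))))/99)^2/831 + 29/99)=-661034541222000/880951556097071693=-0.00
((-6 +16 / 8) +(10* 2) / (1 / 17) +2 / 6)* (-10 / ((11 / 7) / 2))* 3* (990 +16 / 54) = -3777009880 / 297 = -12717204.98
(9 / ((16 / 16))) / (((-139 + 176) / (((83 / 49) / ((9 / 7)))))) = 83 / 259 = 0.32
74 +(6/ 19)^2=26750/ 361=74.10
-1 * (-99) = 99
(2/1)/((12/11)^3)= 1.54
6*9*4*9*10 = 19440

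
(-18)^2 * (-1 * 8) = -2592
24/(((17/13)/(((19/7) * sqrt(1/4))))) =2964/119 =24.91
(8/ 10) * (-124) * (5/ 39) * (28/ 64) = -217/ 39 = -5.56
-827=-827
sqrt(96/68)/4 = sqrt(102)/34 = 0.30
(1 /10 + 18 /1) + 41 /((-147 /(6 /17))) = 149953 /8330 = 18.00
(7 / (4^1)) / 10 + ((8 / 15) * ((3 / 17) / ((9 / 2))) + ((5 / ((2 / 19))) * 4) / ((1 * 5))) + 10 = 294959 / 6120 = 48.20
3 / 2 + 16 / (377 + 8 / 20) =5821 / 3774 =1.54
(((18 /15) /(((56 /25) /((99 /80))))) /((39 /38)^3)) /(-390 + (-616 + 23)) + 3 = 362745919 /120940456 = 3.00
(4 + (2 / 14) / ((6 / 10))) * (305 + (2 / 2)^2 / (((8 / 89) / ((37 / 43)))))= 458617 / 344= 1333.19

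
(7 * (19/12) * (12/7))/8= 19/8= 2.38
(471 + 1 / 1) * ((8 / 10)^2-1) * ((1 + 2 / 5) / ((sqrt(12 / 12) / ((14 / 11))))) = -416304 / 1375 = -302.77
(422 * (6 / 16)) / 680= 633 / 2720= 0.23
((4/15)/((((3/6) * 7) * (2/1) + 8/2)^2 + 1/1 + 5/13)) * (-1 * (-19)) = 988/23865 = 0.04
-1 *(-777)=777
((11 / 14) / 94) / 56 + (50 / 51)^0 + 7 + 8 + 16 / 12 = 17.33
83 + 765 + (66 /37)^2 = 1165268 /1369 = 851.18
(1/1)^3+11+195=207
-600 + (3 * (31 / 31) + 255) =-342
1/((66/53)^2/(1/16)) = 2809/69696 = 0.04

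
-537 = -537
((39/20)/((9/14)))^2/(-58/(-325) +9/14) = 753571/67266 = 11.20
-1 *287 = -287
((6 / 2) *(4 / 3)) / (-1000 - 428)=-1 / 357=-0.00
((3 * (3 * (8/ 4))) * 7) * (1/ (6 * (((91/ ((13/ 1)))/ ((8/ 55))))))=24/ 55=0.44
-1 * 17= -17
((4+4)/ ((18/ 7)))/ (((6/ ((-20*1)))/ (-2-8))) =2800/ 27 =103.70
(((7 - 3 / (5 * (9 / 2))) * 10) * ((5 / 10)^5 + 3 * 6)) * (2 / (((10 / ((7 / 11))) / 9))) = 1248051 / 880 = 1418.24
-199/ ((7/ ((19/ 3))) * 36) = -5.00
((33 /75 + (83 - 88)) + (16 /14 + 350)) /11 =60652 /1925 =31.51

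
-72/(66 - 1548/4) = 24/107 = 0.22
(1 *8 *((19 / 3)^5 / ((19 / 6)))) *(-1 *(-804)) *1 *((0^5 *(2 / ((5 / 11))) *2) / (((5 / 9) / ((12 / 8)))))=0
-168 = -168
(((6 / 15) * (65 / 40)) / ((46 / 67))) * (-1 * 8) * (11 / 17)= -4.90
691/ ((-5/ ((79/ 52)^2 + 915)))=-1713957091/ 13520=-126771.97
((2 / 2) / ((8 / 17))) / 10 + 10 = 817 / 80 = 10.21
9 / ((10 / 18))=81 / 5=16.20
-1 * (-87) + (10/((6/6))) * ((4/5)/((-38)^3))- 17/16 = 9431109/109744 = 85.94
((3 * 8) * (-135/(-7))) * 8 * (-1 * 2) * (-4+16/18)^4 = -56197120/81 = -693791.60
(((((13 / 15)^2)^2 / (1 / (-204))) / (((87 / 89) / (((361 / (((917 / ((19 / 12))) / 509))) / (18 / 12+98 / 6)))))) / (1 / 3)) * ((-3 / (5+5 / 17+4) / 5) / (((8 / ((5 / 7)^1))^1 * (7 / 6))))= 2564719322809111 / 82610556157500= 31.05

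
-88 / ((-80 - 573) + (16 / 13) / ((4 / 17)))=1144 / 8421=0.14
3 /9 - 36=-107 /3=-35.67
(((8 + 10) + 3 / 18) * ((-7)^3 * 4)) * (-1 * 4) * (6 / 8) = 74774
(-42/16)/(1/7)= -147/8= -18.38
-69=-69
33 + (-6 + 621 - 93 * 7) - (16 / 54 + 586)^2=-250591087 / 729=-343746.35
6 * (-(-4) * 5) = 120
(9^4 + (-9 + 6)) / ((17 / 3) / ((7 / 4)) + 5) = 137718 / 173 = 796.06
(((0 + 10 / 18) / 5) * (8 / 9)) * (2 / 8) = 2 / 81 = 0.02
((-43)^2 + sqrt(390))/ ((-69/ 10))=-18490/ 69 - 10 *sqrt(390)/ 69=-270.83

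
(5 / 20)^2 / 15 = 1 / 240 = 0.00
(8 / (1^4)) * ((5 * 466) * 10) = 186400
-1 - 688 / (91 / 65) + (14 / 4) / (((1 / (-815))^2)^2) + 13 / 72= 778267716254407 / 504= 1544181976695.25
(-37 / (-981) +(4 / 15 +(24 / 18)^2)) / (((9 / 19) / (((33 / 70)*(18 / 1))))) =304931 / 8175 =37.30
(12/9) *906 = 1208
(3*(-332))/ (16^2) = -249/ 64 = -3.89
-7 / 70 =-1 / 10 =-0.10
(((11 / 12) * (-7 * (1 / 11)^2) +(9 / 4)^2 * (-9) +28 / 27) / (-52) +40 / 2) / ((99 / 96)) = 20.23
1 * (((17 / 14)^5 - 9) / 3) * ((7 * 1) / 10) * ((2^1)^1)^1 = -3420559 / 1152480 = -2.97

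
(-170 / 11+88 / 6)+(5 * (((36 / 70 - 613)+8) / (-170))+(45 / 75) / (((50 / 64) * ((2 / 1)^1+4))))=16806689 / 981750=17.12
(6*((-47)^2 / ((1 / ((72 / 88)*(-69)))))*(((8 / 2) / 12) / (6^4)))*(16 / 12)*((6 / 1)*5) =-7698.03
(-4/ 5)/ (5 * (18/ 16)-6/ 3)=-32/ 145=-0.22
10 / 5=2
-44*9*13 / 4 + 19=-1268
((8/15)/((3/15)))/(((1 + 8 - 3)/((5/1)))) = 20/9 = 2.22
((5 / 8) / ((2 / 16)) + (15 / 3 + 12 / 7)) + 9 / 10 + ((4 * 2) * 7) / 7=1443 / 70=20.61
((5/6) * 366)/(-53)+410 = 21425/53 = 404.25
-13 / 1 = -13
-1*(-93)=93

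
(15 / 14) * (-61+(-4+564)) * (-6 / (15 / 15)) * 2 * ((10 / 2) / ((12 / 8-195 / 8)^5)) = 0.01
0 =0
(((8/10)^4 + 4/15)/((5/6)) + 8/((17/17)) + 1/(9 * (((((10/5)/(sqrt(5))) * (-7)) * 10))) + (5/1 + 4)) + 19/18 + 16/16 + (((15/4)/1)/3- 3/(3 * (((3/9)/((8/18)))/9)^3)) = -192024329/112500- sqrt(5)/1260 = -1706.88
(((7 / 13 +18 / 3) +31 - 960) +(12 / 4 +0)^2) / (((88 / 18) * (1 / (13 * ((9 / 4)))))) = -961875 / 176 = -5465.20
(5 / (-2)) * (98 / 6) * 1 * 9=-735 / 2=-367.50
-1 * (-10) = 10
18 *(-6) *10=-1080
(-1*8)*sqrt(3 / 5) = -8*sqrt(15) / 5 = -6.20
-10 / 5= -2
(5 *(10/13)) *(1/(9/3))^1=50/39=1.28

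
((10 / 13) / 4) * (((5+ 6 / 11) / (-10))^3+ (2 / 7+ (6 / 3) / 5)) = 0.10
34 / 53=0.64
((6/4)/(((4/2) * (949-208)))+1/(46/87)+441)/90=2012857/409032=4.92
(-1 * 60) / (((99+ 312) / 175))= -3500 / 137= -25.55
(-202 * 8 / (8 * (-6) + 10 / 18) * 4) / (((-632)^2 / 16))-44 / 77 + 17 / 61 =-0.29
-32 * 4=-128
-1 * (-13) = 13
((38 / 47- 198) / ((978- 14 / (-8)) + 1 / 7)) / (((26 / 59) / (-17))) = 130141256 / 16764007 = 7.76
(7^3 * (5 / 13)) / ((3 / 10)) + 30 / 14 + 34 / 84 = 80497 / 182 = 442.29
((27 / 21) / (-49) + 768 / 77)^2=1408726089 / 14235529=98.96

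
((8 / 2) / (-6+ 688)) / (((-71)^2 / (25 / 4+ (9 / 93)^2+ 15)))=1151 / 46533542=0.00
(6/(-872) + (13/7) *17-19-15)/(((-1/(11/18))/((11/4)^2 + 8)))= 6786329/292992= 23.16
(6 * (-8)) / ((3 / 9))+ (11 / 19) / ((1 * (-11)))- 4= -2813 / 19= -148.05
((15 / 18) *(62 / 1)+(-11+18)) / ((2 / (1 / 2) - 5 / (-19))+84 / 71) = 237424 / 22041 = 10.77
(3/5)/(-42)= -1/70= -0.01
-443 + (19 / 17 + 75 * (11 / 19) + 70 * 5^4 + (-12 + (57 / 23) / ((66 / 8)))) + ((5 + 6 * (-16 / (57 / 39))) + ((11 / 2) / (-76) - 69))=28248677865 / 653752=43210.08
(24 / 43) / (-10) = -12 / 215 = -0.06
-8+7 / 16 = -121 / 16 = -7.56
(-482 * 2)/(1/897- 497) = 1.94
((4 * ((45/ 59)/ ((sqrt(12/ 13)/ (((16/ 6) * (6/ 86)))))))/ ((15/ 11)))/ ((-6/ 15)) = -440 * sqrt(39)/ 2537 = -1.08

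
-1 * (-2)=2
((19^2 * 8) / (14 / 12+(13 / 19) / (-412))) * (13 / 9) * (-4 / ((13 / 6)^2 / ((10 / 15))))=-723432448 / 355667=-2034.02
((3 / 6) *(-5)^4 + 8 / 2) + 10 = 653 / 2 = 326.50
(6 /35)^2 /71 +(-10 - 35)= -3913839 /86975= -45.00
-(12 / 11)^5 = -248832 / 161051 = -1.55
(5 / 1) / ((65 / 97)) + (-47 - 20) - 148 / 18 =-7928 / 117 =-67.76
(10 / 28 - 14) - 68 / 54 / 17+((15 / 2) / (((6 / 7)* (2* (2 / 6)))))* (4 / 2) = 9475 / 756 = 12.53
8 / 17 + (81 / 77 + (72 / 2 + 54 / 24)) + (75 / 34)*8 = 300649 / 5236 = 57.42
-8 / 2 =-4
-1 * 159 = -159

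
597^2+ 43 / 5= 1782088 / 5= 356417.60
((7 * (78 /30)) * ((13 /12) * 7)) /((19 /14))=57967 /570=101.70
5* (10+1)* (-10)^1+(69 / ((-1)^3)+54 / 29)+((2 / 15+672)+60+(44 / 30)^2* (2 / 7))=5280487 / 45675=115.61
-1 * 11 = -11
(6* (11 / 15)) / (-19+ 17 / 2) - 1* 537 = -56429 / 105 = -537.42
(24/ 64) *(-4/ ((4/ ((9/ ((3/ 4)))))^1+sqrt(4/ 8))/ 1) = 9/ 7 - 27 *sqrt(2)/ 14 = -1.44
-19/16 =-1.19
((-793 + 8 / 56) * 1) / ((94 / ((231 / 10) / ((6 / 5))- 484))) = 5158725 / 1316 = 3920.00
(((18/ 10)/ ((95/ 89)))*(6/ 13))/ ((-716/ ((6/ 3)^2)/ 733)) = -3522798/ 1105325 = -3.19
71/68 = 1.04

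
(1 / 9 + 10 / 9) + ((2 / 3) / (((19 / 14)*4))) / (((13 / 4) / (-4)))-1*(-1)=2.07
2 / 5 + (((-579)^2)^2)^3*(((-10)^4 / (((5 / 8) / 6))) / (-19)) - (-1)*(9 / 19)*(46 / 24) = -2725486237867591423727018002858446719503 / 380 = -7172332204914714272965837000000000000.00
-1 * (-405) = 405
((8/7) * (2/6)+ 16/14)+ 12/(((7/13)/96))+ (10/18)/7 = 2141.03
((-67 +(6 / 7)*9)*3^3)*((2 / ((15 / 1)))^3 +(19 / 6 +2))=-2895953 / 350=-8274.15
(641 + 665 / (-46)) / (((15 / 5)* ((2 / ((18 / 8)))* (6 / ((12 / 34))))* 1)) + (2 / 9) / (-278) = 108158957 / 7826256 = 13.82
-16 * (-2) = 32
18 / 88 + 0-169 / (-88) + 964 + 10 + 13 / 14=54715 / 56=977.05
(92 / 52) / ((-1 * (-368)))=1 / 208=0.00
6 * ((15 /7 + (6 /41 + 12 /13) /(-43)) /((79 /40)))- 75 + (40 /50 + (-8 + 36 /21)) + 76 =123489643 /63371035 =1.95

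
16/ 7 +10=12.29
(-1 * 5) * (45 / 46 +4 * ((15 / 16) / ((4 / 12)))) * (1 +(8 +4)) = -794.84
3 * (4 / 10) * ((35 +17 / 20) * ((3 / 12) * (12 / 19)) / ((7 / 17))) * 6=329103 / 3325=98.98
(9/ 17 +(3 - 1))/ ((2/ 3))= 129/ 34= 3.79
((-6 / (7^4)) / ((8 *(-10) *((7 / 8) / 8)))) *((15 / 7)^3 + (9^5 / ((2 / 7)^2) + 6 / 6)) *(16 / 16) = 1190941698 / 5764801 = 206.59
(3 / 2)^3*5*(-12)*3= -1215 / 2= -607.50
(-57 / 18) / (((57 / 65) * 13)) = -5 / 18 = -0.28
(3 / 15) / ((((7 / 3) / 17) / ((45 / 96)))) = 153 / 224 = 0.68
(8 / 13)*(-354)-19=-3079 / 13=-236.85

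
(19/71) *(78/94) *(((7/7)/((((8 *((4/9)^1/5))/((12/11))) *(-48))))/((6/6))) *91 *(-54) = 81928665/2349248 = 34.87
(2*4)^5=32768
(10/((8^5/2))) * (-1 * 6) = -15/4096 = -0.00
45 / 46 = 0.98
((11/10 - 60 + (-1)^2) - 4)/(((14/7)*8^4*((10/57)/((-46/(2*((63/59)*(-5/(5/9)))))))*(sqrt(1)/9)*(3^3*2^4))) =-15959677/7431782400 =-0.00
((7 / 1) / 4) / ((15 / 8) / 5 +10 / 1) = 14 / 83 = 0.17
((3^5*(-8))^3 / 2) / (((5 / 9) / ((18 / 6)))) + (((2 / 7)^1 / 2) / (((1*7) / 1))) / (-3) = -14579407842053 / 735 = -19835929036.81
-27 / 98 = -0.28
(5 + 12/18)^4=83521/81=1031.12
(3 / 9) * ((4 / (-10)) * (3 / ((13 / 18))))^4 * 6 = 15.24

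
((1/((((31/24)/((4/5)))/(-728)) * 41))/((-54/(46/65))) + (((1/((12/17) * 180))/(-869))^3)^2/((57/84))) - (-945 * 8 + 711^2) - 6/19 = -6920256707644963088811748826473242543160120453/13897181349514326470538467006152704000000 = -497961.17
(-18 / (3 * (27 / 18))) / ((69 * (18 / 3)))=-2 / 207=-0.01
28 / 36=7 / 9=0.78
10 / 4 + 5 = 7.50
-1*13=-13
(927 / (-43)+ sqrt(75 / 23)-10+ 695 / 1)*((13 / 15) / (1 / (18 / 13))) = 6*sqrt(69) / 23+ 171168 / 215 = 798.30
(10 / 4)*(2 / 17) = 5 / 17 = 0.29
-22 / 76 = -11 / 38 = -0.29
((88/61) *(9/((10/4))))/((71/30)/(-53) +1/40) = -2014848/7625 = -264.24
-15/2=-7.50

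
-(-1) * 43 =43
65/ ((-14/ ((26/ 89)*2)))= -1690/ 623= -2.71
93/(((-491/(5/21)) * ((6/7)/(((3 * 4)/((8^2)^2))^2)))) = -465/1029701632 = -0.00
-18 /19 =-0.95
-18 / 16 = -9 / 8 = -1.12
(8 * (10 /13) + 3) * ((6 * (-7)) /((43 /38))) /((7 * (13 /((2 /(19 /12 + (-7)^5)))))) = 651168 /1465499555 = 0.00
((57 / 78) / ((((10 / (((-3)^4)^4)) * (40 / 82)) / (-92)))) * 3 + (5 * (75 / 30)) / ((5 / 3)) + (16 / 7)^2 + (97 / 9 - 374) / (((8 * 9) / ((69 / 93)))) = -569376331778073613 / 319901400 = -1779849452.92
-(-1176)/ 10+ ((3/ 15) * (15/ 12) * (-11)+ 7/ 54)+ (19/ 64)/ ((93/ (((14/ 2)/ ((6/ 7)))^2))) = 13712519/ 119040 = 115.19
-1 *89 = -89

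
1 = 1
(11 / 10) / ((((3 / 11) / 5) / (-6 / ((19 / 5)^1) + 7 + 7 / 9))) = 64130 / 513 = 125.01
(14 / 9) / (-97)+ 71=61969 / 873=70.98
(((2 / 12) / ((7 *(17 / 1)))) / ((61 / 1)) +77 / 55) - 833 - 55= -193074877 / 217770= -886.60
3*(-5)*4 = -60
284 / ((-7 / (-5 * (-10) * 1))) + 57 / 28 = -56743 / 28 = -2026.54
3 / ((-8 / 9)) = -27 / 8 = -3.38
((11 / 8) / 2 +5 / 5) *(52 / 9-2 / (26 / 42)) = 447 / 104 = 4.30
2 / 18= 1 / 9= 0.11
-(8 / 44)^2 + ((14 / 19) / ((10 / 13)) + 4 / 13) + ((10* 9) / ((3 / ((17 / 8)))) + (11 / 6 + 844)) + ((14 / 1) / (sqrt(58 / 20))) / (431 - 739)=1633293221 / 1793220 - sqrt(290) / 638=910.79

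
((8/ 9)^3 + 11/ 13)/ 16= 14675/ 151632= 0.10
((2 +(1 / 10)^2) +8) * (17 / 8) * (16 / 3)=17017 / 150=113.45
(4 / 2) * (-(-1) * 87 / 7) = 24.86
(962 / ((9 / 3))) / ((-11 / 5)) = -4810 / 33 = -145.76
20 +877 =897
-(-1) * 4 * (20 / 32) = 5 / 2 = 2.50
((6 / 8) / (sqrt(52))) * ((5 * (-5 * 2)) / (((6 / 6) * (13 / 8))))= -150 * sqrt(13) / 169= -3.20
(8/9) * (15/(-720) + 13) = 11.54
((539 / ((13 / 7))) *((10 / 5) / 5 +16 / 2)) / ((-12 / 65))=-26411 / 2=-13205.50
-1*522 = -522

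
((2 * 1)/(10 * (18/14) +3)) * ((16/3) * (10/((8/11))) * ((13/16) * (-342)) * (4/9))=-380380/333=-1142.28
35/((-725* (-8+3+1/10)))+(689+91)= 158342/203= 780.01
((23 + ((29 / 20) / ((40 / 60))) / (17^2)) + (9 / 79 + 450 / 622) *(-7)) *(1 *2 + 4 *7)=14609085429 / 28401764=514.37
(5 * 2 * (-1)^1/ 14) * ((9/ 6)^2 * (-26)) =585/ 14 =41.79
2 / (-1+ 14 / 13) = 26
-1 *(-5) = 5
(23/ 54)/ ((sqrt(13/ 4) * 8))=23 * sqrt(13)/ 2808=0.03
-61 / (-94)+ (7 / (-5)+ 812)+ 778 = 746947 / 470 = 1589.25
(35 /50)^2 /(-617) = -49 /61700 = -0.00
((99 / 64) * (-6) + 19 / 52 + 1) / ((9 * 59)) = -3293 / 220896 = -0.01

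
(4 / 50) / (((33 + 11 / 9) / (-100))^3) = -911250 / 456533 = -2.00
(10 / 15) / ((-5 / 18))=-12 / 5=-2.40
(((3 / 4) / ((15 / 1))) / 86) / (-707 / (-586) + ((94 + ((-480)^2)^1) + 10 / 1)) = 293 / 116165403860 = 0.00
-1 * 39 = -39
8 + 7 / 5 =47 / 5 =9.40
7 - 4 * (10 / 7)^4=-23193 / 2401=-9.66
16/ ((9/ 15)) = 80/ 3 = 26.67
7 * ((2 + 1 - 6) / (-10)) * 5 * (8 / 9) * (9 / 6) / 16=7 / 8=0.88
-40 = -40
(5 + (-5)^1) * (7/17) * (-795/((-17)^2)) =0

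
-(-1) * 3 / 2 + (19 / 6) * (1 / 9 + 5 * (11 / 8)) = 10205 / 432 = 23.62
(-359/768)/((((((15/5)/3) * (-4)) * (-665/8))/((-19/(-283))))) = -359/3803520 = -0.00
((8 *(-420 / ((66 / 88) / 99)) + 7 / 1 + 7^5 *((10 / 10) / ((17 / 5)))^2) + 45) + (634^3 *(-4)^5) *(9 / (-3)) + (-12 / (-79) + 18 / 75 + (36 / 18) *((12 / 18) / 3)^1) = 4021575180638746399 / 5136975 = 782868357474.73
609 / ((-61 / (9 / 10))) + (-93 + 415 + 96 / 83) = 15906497 / 50630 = 314.17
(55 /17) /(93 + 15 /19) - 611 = -1682599 /2754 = -610.97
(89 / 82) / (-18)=-89 / 1476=-0.06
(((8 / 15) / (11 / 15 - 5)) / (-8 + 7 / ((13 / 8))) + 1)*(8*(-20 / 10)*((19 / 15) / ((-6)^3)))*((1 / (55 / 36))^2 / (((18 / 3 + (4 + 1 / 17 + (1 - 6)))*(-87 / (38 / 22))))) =-2436389 / 14937813000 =-0.00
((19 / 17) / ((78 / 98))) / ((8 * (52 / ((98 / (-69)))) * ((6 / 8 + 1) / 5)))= -32585 / 2378844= -0.01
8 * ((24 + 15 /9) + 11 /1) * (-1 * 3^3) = -7920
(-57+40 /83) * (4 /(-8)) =4691 /166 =28.26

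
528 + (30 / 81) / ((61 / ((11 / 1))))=869726 / 1647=528.07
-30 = -30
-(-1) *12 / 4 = 3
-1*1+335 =334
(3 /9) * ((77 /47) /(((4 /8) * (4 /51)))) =1309 /94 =13.93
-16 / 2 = -8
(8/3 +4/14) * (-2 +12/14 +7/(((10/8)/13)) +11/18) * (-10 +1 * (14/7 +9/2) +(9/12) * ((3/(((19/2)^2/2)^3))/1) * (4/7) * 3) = -3253585938118879/4356919039410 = -746.76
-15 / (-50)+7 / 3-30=-821 / 30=-27.37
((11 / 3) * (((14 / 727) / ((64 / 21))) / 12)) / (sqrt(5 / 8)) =539 * sqrt(10) / 697920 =0.00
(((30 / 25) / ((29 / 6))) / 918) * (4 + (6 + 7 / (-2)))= 13 / 7395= 0.00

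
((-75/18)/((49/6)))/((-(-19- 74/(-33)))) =-825/27097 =-0.03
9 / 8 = 1.12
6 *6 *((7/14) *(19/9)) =38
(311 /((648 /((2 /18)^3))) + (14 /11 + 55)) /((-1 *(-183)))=292414069 /950925096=0.31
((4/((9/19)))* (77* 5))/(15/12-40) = -23408/279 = -83.90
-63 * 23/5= -1449/5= -289.80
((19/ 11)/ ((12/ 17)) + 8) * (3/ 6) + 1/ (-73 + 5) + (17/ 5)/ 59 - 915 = -1204450889/ 1323960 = -909.73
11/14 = 0.79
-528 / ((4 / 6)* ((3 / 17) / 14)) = -62832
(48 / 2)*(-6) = -144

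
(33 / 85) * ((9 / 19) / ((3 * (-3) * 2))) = -0.01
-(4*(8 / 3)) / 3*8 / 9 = -256 / 81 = -3.16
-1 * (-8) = 8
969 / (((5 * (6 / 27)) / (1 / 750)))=2907 / 2500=1.16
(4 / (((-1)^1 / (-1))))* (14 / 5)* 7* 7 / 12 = 686 / 15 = 45.73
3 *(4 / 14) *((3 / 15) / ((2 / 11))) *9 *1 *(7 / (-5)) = -297 / 25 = -11.88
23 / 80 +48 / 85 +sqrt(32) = 1159 / 1360 +4 * sqrt(2) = 6.51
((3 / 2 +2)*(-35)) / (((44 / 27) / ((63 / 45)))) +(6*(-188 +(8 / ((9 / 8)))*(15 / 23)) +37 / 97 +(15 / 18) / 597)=-423716701657 / 351623448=-1205.03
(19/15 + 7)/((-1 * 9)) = -124/135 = -0.92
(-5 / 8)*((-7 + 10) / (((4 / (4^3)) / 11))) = -330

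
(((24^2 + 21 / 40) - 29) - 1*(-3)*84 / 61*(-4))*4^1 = 2124.00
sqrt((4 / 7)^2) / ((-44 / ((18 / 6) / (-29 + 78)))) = -3 / 3773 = -0.00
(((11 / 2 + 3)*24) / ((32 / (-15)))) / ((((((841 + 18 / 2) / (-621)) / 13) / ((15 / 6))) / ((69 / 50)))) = 3133.33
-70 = -70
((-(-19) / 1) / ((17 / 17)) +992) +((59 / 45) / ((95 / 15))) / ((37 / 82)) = 10665833 / 10545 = 1011.46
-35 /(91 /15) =-75 /13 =-5.77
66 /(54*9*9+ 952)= 33 /2663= 0.01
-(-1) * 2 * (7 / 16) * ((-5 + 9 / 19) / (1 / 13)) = -3913 / 76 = -51.49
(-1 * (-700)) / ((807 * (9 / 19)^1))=13300 / 7263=1.83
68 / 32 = 17 / 8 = 2.12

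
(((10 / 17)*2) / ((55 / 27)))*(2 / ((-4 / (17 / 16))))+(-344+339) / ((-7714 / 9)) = -102159 / 339416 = -0.30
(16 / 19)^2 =256 / 361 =0.71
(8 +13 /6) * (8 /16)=61 /12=5.08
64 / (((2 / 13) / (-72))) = -29952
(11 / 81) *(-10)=-110 / 81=-1.36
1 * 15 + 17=32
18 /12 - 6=-9 /2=-4.50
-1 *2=-2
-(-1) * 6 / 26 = 3 / 13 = 0.23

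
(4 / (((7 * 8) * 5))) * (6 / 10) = 3 / 350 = 0.01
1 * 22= 22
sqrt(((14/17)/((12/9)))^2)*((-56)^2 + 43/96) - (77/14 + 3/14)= 1931.50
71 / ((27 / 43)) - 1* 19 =2540 / 27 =94.07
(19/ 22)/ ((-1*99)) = -19/ 2178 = -0.01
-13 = -13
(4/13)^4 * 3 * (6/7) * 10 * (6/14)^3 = 1244160/68574961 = 0.02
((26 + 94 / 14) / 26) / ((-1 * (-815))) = 0.00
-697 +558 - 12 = -151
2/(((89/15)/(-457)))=-13710/89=-154.04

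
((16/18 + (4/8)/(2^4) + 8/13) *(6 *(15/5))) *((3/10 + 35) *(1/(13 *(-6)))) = -2029397/162240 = -12.51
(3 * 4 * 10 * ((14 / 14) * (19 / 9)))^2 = 577600 / 9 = 64177.78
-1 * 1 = -1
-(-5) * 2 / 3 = 10 / 3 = 3.33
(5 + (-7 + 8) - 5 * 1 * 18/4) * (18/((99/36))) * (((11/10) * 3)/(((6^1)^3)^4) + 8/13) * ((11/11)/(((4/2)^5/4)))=-58047529103/6987202560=-8.31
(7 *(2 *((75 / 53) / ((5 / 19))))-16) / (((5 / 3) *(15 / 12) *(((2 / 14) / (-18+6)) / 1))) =-3167136 / 1325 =-2390.29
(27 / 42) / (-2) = -9 / 28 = -0.32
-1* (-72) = 72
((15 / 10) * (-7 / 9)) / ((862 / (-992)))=1.34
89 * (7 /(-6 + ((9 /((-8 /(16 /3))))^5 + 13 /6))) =-3738 /46679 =-0.08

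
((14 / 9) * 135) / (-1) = -210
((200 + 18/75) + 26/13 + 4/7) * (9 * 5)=319428/35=9126.51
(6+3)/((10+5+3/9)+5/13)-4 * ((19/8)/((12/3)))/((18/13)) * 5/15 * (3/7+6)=-639119/205968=-3.10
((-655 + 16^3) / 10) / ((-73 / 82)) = -386.52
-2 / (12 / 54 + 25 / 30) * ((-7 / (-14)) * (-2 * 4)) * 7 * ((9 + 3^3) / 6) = 6048 / 19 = 318.32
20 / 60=1 / 3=0.33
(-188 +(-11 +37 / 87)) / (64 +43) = -17276 / 9309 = -1.86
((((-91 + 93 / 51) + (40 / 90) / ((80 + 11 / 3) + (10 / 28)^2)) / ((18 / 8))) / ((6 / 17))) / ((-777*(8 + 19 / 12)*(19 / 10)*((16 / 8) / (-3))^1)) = -94345760 / 7924698369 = -0.01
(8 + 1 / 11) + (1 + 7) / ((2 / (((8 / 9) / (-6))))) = 2227 / 297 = 7.50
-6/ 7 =-0.86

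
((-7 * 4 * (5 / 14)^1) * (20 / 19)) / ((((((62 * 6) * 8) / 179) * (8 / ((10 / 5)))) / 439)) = -69.49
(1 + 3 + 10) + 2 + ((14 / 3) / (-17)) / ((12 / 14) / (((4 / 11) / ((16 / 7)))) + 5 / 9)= 710854 / 44557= 15.95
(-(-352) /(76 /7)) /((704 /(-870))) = -3045 /76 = -40.07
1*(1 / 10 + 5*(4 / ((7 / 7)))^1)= 201 / 10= 20.10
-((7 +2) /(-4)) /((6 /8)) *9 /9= 3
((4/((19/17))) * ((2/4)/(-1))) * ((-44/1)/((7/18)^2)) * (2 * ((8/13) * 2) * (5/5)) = 15510528/12103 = 1281.54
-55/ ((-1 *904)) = 55/ 904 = 0.06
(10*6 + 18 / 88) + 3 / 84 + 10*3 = 13897 / 154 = 90.24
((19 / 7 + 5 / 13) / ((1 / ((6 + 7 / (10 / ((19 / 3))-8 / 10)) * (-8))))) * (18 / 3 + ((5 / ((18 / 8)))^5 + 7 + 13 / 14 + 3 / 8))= -11805768232627 / 463908627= -25448.48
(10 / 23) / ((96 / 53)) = 265 / 1104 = 0.24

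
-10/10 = -1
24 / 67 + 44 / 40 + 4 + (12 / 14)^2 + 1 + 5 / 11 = 2761723 / 361130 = 7.65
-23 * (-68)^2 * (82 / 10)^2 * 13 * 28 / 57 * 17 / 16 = -69142280116 / 1425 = -48520898.33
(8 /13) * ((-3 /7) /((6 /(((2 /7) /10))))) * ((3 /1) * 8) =-96 /3185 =-0.03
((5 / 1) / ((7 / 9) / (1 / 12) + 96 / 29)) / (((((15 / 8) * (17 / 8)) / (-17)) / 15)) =-1392 / 55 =-25.31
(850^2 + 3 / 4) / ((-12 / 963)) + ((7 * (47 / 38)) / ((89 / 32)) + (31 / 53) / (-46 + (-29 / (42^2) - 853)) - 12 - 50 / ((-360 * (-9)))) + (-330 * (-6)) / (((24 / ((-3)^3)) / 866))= -11035395532499583091369 / 184200452647920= -59909709.09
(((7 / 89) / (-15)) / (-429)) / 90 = 7 / 51544350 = 0.00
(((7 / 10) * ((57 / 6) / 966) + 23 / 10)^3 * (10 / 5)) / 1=258109832863 / 10512288000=24.55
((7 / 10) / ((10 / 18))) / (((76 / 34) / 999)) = 1069929 / 1900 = 563.12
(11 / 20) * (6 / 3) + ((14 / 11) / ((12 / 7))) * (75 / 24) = 9029 / 2640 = 3.42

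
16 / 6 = 8 / 3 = 2.67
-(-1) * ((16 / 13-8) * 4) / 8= -44 / 13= -3.38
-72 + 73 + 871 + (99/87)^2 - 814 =49867/841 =59.29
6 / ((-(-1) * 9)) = 2 / 3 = 0.67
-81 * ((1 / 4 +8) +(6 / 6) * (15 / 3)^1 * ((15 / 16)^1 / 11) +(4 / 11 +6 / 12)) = -135999 / 176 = -772.72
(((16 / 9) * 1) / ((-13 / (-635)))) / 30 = 1016 / 351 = 2.89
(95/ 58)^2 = 2.68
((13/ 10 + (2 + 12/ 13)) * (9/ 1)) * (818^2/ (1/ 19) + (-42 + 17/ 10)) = 628164928737/ 1300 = 483203791.34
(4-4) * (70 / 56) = 0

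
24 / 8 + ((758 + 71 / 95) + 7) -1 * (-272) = 98871 / 95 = 1040.75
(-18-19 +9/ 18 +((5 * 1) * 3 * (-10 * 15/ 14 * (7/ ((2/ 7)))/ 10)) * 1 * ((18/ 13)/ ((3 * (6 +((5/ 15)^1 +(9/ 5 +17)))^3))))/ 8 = -4.56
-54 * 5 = -270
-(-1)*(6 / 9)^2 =4 / 9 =0.44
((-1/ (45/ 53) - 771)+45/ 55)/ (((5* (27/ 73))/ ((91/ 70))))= -362350027/ 668250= -542.24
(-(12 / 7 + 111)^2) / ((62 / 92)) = -18851.85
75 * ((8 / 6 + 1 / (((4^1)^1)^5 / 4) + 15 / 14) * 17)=5503325 / 1792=3071.05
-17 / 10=-1.70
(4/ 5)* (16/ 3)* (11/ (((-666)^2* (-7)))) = -176/ 11643345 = -0.00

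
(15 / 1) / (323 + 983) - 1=-1291 / 1306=-0.99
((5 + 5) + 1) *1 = 11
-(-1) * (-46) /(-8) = 23 /4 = 5.75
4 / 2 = 2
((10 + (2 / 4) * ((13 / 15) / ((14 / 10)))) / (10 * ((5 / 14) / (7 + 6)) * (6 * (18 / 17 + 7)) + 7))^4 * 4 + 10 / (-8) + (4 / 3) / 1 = 27507604508730607447 / 78531052056485003361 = 0.35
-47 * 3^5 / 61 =-187.23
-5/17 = -0.29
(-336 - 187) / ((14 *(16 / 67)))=-35041 / 224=-156.43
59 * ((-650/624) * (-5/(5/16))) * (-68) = -66866.67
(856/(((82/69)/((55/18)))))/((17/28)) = 7579880/2091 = 3625.00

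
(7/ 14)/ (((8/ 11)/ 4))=11/ 4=2.75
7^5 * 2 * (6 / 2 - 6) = -100842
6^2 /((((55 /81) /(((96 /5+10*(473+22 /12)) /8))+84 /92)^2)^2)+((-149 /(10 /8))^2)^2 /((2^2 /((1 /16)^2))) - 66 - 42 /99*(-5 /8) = 11046036396464434852264297627206385137587 /56031554062868691484277243163920625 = 197139.57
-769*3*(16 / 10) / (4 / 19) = -87666 / 5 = -17533.20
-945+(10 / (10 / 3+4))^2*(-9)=-961.74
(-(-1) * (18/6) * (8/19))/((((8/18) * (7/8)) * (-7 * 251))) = -432/233681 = -0.00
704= 704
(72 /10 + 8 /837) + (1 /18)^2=362219 /50220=7.21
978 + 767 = 1745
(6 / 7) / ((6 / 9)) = 9 / 7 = 1.29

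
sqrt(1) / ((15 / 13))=13 / 15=0.87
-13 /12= -1.08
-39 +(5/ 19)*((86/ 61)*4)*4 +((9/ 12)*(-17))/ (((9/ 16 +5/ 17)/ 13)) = -61181149/ 270047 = -226.56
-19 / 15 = -1.27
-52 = -52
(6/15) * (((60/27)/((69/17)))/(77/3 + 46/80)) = 5440/651843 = 0.01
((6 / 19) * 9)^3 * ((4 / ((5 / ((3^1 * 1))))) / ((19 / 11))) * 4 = 83140992 / 651605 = 127.59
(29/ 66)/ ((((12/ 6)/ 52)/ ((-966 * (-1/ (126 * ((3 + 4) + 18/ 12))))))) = 17342/ 1683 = 10.30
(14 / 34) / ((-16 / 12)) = -21 / 68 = -0.31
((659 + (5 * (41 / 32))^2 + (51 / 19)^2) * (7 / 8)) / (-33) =-610033725 / 32530432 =-18.75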